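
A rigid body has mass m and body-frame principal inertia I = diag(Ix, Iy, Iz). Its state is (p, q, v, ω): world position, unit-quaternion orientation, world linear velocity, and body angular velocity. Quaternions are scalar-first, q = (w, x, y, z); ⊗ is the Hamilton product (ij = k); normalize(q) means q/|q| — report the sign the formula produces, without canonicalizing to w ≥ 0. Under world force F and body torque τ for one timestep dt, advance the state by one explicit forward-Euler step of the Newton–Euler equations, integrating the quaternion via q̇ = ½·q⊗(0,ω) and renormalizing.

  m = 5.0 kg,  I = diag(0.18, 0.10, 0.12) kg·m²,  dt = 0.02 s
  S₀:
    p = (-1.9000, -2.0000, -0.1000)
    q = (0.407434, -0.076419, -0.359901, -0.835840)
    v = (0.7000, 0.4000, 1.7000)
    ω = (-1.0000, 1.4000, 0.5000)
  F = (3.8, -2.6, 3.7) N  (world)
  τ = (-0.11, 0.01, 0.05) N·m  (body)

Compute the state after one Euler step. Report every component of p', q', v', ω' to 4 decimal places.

p' = (-1.8860, -1.9920, -0.0660)
q' = (0.4158, -0.0706, -0.3454, -0.8383)
v' = (0.7152, 0.3896, 1.7148)
ω' = (-1.0138, 1.4080, 0.4897)

a = (0.7600, -0.5200, 0.7400)
new position p' = (-1.8860, -1.9920, -0.0660)
v' = v + a·dt = (0.7152, 0.3896, 1.7148)
gyro term ω×Iω = (0.0140, -0.0300, 0.1120)
(τ − ω×Iω)/I = (-0.6889, 0.4000, -0.5167)
ω + α·dt = (-1.0138, 1.4080, 0.4897)
Hamilton product q⊗(0,ω) = (0.8453624, 0.5827915, 1.4444571, -0.2631706)
q' = normalize(q + ½dt·q⊗(0,ω)) = (0.4158, -0.0706, -0.3454, -0.8383)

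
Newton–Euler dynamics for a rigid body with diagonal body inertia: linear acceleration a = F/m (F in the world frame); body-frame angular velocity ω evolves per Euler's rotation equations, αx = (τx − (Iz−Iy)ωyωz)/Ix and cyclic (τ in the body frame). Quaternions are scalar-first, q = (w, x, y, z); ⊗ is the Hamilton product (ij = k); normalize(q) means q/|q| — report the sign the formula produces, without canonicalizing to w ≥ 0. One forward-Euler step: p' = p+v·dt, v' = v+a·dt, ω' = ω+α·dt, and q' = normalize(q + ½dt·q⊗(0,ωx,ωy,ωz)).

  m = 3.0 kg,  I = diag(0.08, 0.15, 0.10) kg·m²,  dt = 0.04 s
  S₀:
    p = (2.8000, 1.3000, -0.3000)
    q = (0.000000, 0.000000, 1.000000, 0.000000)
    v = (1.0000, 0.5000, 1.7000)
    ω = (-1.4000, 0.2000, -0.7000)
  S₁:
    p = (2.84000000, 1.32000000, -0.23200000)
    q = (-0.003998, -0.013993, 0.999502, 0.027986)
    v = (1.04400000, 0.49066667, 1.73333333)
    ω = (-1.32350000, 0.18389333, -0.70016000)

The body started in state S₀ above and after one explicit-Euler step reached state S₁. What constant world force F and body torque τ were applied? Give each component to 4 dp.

F = (3.3000, -0.7000, 2.5000)
τ = (0.1600, -0.0800, -0.0200)

Δv = v₁−v₀ = (0.04400000, -0.00933333, 0.03333333)
F = m·Δv/dt = (3.3000, -0.7000, 2.5000)
ω₁ − ω₀ = (0.07650000, -0.01610667, -0.00016000)
I·α + gyro = (0.1600, -0.0800, -0.0200)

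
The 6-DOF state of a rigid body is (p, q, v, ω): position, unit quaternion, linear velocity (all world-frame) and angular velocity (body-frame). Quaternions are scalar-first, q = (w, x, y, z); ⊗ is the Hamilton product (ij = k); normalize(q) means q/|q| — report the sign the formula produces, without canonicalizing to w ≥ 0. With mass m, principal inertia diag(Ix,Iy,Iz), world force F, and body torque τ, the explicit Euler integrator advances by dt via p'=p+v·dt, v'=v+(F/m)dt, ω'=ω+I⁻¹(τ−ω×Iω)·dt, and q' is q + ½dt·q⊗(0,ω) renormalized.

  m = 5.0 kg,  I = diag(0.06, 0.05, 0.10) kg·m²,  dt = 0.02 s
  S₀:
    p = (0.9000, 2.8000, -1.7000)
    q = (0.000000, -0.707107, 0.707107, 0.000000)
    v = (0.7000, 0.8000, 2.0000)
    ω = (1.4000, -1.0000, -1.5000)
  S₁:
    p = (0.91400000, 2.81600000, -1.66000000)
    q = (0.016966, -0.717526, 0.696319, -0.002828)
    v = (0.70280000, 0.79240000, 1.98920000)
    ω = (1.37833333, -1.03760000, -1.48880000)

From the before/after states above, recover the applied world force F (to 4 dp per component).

Δv = v₁−v₀ = (0.00280000, -0.00760000, -0.01080000)
applied force F = (0.7000, -1.9000, -2.7000)

F = (0.7000, -1.9000, -2.7000)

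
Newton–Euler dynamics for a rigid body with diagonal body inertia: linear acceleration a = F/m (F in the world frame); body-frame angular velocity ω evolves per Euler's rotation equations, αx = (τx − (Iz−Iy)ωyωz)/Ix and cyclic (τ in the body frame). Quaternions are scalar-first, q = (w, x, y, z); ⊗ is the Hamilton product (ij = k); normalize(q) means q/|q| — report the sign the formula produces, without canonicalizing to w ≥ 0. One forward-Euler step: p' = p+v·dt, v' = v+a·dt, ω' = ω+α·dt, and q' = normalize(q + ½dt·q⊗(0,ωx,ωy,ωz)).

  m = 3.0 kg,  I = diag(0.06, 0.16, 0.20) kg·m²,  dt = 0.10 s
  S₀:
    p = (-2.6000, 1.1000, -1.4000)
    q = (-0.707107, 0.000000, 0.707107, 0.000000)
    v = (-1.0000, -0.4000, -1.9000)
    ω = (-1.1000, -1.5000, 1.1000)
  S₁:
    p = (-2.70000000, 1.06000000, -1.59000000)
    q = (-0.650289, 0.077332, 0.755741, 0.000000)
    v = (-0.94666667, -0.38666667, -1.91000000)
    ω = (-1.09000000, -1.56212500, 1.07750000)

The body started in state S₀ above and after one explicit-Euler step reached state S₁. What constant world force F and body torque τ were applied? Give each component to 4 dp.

F = (1.6000, 0.4000, -0.3000)
τ = (-0.0600, 0.0700, 0.1200)

Δv = v₁−v₀ = (0.05333333, 0.01333333, -0.01000000)
F = m·Δv/dt = (1.6000, 0.4000, -0.3000)
ω₁ − ω₀ = (0.01000000, -0.06212500, -0.02250000)
precession coupling = (-0.0660, 0.1694, 0.1650)
τ = I·(Δω/dt) + ω₀×(Iω₀) = (-0.0600, 0.0700, 0.1200)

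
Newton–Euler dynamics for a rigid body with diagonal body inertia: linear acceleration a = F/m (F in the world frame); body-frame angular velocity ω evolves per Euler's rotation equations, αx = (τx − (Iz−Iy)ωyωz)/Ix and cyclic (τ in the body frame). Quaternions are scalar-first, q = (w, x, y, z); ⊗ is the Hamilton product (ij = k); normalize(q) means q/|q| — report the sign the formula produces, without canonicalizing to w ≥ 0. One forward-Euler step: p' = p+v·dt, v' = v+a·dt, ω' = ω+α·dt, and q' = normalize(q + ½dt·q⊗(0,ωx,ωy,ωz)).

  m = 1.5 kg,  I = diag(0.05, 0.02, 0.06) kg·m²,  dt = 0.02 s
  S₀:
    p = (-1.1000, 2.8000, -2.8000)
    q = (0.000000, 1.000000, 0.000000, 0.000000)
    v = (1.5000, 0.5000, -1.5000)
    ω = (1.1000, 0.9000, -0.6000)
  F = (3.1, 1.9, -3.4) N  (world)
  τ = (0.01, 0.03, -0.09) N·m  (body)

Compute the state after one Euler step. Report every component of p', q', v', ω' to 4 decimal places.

p' = (-1.0700, 2.8100, -2.8300)
q' = (-0.0110, 0.9999, 0.0060, 0.0090)
v' = (1.5413, 0.5253, -1.5453)
ω' = (1.1126, 0.9234, -0.6201)

new position p' = (-1.0700, 2.8100, -2.8300)
v' = v + a·dt = (1.5413, 0.5253, -1.5453)
ω×(Iω) gyroscopic = (-0.0216, 0.0066, -0.0297)
(τ − ω×Iω)/I = (0.6320, 1.1700, -1.0050)
new body rate ω' = (1.1126, 0.9234, -0.6201)
2q̇ = q⊗(0,ω) = (-1.1000000, 0.0000000, 0.6000000, 0.9000000)
q' = normalize(q + ½dt·q⊗(0,ω)) = (-0.0110, 0.9999, 0.0060, 0.0090)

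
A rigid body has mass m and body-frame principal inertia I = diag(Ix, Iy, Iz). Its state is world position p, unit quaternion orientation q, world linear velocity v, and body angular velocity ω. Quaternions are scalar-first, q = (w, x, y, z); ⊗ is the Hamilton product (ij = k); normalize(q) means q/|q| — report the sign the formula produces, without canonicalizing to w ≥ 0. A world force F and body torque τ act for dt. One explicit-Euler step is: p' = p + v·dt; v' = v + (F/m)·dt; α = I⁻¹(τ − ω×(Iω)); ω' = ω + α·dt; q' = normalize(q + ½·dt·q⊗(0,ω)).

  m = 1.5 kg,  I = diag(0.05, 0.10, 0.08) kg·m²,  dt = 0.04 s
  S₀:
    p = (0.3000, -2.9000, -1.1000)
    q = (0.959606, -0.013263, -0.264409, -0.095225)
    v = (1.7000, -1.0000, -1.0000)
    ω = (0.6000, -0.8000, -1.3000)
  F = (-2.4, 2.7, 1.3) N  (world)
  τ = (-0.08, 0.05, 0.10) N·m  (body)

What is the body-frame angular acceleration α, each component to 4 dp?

gyro term ω×Iω = (-0.0208, 0.0234, -0.0240)
angular accel α = (-1.1840, 0.2660, 1.5500)

α = (-1.1840, 0.2660, 1.5500)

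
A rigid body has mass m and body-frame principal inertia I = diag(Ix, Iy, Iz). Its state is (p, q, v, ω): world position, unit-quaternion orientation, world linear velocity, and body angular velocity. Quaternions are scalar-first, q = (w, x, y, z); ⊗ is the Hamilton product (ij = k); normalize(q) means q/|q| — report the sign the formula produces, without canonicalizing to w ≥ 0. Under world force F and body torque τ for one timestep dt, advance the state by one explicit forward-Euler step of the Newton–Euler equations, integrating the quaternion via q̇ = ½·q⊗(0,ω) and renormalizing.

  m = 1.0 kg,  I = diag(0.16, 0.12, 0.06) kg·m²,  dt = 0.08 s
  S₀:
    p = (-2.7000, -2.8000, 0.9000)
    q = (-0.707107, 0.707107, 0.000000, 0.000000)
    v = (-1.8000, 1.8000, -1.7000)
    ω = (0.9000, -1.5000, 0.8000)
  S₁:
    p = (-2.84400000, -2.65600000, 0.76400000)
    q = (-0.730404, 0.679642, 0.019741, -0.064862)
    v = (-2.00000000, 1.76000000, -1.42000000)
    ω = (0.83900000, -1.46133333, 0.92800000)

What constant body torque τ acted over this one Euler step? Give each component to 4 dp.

τ = (-0.0500, 0.1300, 0.1500)

ω₁ − ω₀ = (-0.06100000, 0.03866667, 0.12800000)
precession coupling = (0.0720, 0.0720, 0.0540)
applied torque τ = (-0.0500, 0.1300, 0.1500)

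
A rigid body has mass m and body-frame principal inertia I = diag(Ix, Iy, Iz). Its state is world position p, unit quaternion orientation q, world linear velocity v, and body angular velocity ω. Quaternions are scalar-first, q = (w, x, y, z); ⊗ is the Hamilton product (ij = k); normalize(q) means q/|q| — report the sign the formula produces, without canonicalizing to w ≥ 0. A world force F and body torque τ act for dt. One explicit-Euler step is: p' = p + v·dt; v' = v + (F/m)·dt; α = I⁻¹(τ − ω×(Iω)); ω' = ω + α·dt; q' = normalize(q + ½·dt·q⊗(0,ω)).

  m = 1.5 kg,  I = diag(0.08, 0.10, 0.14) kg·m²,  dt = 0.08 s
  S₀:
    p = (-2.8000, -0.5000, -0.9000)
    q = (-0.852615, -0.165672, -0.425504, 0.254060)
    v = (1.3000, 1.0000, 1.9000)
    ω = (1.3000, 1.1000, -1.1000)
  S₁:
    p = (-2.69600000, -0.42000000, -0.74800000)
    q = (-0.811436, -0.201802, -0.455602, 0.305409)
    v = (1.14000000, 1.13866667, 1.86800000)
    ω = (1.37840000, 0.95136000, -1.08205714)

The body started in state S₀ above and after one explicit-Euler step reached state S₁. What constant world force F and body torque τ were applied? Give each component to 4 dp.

ω₁ − ω₀ = (0.07840000, -0.14864000, 0.01794286)
precession coupling = (-0.0484, 0.0858, 0.0286)
I·α + gyro = (0.0300, -0.1000, 0.0600)
velocity change Δv = (-0.16000000, 0.13866667, -0.03200000)
applied force F = (-3.0000, 2.6000, -0.6000)

F = (-3.0000, 2.6000, -0.6000)
τ = (0.0300, -0.1000, 0.0600)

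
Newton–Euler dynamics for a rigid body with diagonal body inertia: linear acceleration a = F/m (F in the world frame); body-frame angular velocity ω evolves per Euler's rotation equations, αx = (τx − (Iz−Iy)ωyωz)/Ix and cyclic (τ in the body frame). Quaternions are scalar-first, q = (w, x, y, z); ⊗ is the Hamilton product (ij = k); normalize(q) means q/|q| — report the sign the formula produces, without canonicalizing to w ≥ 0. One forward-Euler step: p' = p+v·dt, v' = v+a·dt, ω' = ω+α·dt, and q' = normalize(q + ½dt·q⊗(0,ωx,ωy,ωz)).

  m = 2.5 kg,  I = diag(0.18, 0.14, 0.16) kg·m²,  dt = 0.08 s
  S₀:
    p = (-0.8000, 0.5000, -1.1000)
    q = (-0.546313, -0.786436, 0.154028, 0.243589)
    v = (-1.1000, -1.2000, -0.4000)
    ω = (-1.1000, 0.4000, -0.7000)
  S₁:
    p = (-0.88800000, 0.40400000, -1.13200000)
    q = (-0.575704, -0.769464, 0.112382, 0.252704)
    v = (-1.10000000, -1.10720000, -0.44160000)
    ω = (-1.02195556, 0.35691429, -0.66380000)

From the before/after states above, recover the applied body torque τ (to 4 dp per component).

ω₁ − ω₀ = (0.07804444, -0.04308571, 0.03620000)
gyro term ω₀×Iω₀ = (-0.0056, 0.0154, 0.0176)
τ = I·(Δω/dt) + ω₀×(Iω₀) = (0.1700, -0.0600, 0.0900)

τ = (0.1700, -0.0600, 0.0900)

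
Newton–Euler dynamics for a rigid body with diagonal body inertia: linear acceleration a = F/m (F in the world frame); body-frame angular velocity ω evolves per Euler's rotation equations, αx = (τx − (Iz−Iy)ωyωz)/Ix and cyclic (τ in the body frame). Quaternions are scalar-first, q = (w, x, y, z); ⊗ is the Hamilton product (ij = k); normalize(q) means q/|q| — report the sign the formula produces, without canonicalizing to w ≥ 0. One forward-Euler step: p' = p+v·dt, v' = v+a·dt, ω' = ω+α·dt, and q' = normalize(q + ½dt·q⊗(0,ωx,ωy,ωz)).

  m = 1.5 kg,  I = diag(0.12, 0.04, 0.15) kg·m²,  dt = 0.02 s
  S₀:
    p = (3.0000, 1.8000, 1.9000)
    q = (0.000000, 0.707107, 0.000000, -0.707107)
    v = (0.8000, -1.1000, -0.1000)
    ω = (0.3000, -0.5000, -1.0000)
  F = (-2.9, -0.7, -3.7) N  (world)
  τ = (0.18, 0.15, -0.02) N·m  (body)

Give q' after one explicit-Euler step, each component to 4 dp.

q' = (-0.0092, 0.7035, 0.0049, -0.7106)

Hamilton product q⊗(0,ω) = (-0.9192391, -0.3535535, 0.4949749, -0.3535535)
q' = normalize(q + ½dt·q⊗(0,ω)) = (-0.0092, 0.7035, 0.0049, -0.7106)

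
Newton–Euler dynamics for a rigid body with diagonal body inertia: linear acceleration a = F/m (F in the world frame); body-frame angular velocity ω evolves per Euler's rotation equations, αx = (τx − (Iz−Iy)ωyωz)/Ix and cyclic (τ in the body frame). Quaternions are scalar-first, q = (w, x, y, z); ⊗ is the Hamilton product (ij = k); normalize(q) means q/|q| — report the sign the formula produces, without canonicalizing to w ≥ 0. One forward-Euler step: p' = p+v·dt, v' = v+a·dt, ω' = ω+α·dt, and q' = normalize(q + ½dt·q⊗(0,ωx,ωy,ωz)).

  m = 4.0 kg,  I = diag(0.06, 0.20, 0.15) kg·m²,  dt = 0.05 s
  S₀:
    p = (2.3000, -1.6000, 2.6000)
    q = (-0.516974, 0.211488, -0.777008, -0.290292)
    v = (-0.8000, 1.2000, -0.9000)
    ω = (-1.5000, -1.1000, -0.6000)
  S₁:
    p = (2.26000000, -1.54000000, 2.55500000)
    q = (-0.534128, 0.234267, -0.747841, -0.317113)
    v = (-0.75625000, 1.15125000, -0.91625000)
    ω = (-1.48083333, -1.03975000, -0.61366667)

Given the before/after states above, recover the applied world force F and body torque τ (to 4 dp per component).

F = (3.5000, -3.9000, -1.3000)
τ = (-0.0100, 0.1600, 0.1900)

v₁ − v₀ = (0.04375000, -0.04875000, -0.01625000)
F = m·Δv/dt = (3.5000, -3.9000, -1.3000)
ω₁ − ω₀ = (0.01916667, 0.06025000, -0.01366667)
precession coupling = (-0.0330, -0.0810, 0.2310)
applied torque τ = (-0.0100, 0.1600, 0.1900)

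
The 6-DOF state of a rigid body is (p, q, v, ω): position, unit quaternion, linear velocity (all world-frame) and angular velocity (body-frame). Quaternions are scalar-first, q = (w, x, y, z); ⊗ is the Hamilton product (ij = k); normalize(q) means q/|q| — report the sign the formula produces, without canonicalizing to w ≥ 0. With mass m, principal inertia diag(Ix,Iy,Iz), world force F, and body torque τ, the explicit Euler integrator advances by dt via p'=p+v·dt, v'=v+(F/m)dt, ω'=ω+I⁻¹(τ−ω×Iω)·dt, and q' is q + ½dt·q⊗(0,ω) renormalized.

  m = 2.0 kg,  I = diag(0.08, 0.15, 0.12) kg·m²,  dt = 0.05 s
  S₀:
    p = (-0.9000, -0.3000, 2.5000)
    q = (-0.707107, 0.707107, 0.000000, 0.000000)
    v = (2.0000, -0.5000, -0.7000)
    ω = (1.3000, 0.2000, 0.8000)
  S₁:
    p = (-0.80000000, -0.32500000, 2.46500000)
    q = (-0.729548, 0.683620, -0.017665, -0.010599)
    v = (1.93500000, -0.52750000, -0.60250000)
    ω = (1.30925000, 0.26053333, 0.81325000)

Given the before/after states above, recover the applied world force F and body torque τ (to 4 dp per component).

v₁ − v₀ = (-0.06500000, -0.02750000, 0.09750000)
F = m·Δv/dt = (-2.6000, -1.1000, 3.9000)
rate change Δω = (0.00925000, 0.06053333, 0.01325000)
precession coupling = (-0.0048, -0.0416, 0.0182)
τ = I·(Δω/dt) + ω₀×(Iω₀) = (0.0100, 0.1400, 0.0500)

F = (-2.6000, -1.1000, 3.9000)
τ = (0.0100, 0.1400, 0.0500)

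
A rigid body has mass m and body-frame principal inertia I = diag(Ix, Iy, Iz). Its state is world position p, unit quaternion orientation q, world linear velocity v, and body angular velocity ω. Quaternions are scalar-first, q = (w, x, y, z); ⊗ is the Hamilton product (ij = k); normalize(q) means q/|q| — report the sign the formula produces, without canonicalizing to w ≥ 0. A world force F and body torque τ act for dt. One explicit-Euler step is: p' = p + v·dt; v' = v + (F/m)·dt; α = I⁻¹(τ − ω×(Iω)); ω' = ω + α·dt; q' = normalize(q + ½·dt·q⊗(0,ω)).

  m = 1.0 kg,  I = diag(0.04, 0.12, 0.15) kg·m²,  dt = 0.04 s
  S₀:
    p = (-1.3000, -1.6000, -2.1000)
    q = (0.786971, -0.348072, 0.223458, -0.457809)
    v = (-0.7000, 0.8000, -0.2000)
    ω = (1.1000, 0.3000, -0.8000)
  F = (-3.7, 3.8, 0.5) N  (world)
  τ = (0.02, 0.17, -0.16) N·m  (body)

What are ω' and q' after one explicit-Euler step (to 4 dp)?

ω' = (1.1272, 0.3244, -0.8497)
q' = (0.7857, -0.3315, 0.2125, -0.4772)

ω×(Iω) gyroscopic = (-0.0072, 0.0968, 0.0264)
(τ − ω×Iω)/I = (0.6800, 0.6100, -1.2427)
new body rate ω' = (1.1272, 0.3244, -0.8497)
q⊗(0,ω) = (-0.0504054, 0.8242444, -0.5459562, -0.9798022)
q' = normalize(q + ½dt·q⊗(0,ω)) = (0.7857, -0.3315, 0.2125, -0.4772)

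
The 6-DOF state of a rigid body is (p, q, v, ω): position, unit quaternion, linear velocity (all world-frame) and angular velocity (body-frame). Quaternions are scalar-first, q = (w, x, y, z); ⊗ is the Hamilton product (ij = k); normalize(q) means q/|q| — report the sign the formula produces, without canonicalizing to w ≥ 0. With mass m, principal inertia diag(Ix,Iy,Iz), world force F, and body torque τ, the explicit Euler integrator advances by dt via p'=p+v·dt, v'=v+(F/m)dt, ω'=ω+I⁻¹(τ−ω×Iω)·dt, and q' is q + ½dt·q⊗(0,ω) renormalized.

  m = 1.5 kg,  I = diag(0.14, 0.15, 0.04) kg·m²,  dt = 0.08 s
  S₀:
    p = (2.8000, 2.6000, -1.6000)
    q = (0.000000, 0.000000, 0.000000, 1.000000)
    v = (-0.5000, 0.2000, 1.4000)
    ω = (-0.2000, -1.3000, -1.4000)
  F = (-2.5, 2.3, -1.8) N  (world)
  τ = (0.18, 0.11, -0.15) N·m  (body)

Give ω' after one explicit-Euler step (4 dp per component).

precession coupling ω×(Iω) = (-0.2002, 0.0280, 0.0026)
α = I⁻¹(τ − ω×Iω) = (2.7157, 0.5467, -3.8150)
ω' = ω + α·dt = (0.0173, -1.2563, -1.7052)

ω' = (0.0173, -1.2563, -1.7052)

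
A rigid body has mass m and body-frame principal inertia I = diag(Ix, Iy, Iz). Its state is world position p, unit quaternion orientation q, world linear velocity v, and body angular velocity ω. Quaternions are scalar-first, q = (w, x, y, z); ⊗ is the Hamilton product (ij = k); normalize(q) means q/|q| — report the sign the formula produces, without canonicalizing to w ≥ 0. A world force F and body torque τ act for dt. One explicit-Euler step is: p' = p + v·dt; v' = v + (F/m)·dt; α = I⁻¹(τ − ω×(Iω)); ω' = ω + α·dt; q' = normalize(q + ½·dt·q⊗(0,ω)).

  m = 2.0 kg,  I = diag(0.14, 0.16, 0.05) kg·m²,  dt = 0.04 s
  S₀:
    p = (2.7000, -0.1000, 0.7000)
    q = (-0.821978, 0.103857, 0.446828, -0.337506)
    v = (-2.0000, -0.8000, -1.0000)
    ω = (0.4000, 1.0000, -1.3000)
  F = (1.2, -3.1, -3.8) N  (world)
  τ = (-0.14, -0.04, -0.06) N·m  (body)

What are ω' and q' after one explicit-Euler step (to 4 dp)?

(τ − ω×Iω)/I = (-2.0214, 0.0425, -1.3600)
ω' = ω + α·dt = (0.3191, 1.0017, -1.3544)
q⊗(0,ω) = (-0.9271286, -0.5721616, -0.8219663, 0.9936972)
q' = normalize(q + ½dt·q⊗(0,ω)) = (-0.8400, 0.0924, 0.4301, -0.3175)

ω' = (0.3191, 1.0017, -1.3544)
q' = (-0.8400, 0.0924, 0.4301, -0.3175)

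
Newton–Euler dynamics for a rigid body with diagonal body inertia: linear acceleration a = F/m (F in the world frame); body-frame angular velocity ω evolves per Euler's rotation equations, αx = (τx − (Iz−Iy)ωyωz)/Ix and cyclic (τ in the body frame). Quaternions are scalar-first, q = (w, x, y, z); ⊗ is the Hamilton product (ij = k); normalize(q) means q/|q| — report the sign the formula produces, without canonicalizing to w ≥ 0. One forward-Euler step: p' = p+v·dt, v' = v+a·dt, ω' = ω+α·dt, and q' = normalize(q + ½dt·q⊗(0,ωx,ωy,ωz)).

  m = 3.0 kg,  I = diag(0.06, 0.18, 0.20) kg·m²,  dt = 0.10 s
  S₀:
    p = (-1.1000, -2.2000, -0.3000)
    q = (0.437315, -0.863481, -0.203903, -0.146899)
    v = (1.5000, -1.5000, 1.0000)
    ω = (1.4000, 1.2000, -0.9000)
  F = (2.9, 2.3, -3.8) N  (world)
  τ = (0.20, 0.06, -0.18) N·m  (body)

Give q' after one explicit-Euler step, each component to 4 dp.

2q̇ = q⊗(0,ω) = (1.3213479, 0.9720325, -0.4580135, -1.1442965)
q' = normalize(q + ½dt·q⊗(0,ω)) = (0.5008, -0.8106, -0.2256, -0.2030)

q' = (0.5008, -0.8106, -0.2256, -0.2030)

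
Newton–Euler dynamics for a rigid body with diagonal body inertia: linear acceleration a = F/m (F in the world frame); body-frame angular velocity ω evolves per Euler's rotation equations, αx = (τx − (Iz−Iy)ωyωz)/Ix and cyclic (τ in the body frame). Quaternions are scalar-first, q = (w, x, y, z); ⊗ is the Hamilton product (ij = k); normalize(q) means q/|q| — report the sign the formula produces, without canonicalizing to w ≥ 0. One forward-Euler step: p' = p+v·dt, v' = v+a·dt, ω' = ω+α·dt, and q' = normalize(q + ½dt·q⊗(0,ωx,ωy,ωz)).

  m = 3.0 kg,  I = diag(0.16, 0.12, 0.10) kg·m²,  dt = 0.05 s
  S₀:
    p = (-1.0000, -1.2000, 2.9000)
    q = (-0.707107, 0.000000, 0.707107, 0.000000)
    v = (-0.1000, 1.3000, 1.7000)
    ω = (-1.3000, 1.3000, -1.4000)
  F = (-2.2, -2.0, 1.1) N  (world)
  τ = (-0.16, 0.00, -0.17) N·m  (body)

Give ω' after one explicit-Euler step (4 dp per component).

α = I⁻¹(τ − ω×Iω) = (-1.2275, -0.9100, -2.3760)
ω' = ω + α·dt = (-1.3614, 1.2545, -1.5188)

ω' = (-1.3614, 1.2545, -1.5188)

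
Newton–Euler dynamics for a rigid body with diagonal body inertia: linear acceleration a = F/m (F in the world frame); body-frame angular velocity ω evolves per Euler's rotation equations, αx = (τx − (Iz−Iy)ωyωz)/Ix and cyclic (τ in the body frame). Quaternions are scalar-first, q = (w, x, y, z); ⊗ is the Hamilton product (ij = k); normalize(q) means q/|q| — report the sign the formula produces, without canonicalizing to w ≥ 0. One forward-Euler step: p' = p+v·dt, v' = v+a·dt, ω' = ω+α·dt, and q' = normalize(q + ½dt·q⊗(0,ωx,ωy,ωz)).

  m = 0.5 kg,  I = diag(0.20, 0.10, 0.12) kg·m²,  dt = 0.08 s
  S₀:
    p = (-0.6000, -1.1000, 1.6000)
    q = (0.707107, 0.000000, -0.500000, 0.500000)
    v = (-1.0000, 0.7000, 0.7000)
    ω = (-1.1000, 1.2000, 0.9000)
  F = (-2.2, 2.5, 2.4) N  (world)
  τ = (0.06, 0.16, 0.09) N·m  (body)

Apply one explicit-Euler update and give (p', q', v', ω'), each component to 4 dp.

(τ − ω×Iω)/I = (0.1920, 2.3920, -0.3500)
ω' = ω + α·dt = (-1.0846, 1.3914, 0.8720)
q⊗(0,ω) = (0.1500000, -1.8278177, 0.2985284, 0.0863963)
q' = normalize(q + ½dt·q⊗(0,ω)) = (0.7111, -0.0729, -0.4867, 0.5021)
a = (-4.4000, 5.0000, 4.8000)
p' = p + v·dt = (-0.6800, -1.0440, 1.6560)
new velocity v' = (-1.3520, 1.1000, 1.0840)

p' = (-0.6800, -1.0440, 1.6560)
q' = (0.7111, -0.0729, -0.4867, 0.5021)
v' = (-1.3520, 1.1000, 1.0840)
ω' = (-1.0846, 1.3914, 0.8720)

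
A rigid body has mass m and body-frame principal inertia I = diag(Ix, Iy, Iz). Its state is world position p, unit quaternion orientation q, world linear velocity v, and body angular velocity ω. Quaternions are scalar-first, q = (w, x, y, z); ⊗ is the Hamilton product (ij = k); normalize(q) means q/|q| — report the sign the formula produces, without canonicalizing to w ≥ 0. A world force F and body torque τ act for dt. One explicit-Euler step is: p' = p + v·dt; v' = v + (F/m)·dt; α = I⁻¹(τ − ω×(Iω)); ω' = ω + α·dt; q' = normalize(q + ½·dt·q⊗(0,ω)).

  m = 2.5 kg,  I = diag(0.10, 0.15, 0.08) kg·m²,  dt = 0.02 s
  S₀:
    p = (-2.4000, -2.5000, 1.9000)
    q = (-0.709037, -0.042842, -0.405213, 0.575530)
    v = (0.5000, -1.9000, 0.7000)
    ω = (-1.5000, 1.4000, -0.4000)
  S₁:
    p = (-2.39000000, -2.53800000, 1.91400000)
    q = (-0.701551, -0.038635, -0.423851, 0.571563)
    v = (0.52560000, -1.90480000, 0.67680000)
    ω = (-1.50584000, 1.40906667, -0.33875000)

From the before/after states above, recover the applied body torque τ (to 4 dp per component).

τ = (0.0100, 0.0800, 0.1400)

ω₁ − ω₀ = (-0.00584000, 0.00906667, 0.06125000)
gyro term ω₀×Iω₀ = (0.0392, 0.0120, -0.1050)
applied torque τ = (0.0100, 0.0800, 0.1400)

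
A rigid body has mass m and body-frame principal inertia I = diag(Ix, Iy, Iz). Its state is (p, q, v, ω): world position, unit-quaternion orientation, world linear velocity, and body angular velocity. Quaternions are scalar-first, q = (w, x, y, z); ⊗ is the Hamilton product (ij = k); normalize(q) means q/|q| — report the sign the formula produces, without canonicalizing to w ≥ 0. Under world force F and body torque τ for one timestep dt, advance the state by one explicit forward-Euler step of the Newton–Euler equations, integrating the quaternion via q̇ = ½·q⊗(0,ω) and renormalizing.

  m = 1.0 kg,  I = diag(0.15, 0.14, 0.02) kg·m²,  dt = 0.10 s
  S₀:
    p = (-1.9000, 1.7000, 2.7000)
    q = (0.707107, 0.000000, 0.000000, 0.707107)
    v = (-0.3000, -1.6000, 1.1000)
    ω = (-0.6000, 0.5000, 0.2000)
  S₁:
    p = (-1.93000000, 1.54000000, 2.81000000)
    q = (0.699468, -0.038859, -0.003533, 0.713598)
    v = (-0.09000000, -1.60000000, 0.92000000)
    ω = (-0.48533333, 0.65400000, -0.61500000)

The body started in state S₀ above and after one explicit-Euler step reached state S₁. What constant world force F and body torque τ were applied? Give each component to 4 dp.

F = (2.1000, 0.0000, -1.8000)
τ = (0.1600, 0.2000, -0.1600)

Δv = v₁−v₀ = (0.21000000, 0.00000000, -0.18000000)
F = m·Δv/dt = (2.1000, 0.0000, -1.8000)
rate change Δω = (0.11466667, 0.15400000, -0.81500000)
precession coupling = (-0.0120, -0.0156, 0.0030)
I·α + gyro = (0.1600, 0.2000, -0.1600)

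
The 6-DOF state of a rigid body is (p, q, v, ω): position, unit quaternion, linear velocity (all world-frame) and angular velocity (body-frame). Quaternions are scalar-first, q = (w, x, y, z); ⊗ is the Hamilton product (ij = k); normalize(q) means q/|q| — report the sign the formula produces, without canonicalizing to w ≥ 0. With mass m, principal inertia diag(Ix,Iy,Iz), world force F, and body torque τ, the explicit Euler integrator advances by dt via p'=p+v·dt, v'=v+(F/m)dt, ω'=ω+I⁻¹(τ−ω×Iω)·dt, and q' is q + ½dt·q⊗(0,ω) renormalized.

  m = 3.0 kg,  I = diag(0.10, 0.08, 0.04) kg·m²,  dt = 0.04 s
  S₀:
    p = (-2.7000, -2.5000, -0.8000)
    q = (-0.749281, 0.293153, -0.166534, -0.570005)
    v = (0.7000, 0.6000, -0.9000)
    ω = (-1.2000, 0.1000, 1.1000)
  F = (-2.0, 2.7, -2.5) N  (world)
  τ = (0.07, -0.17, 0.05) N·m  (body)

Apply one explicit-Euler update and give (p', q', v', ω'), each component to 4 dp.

linear accel F/m = (-0.6667, 0.9000, -0.8333)
p + v·dt = (-2.6720, -2.4760, -0.8360)
v + (F/m)dt = (0.6733, 0.6360, -0.9333)
angular accel α = (0.7440, -1.1350, 1.1900)
ω' = ω + α·dt = (-1.1702, 0.0546, 1.1476)
Hamilton product q⊗(0,ω) = (0.9954425, 0.7729503, 0.2866096, -0.9947346)
q + ½dt·q⊗(0,ω), renormalized = (-0.7290, 0.3084, -0.1607, -0.5896)

p' = (-2.6720, -2.4760, -0.8360)
q' = (-0.7290, 0.3084, -0.1607, -0.5896)
v' = (0.6733, 0.6360, -0.9333)
ω' = (-1.1702, 0.0546, 1.1476)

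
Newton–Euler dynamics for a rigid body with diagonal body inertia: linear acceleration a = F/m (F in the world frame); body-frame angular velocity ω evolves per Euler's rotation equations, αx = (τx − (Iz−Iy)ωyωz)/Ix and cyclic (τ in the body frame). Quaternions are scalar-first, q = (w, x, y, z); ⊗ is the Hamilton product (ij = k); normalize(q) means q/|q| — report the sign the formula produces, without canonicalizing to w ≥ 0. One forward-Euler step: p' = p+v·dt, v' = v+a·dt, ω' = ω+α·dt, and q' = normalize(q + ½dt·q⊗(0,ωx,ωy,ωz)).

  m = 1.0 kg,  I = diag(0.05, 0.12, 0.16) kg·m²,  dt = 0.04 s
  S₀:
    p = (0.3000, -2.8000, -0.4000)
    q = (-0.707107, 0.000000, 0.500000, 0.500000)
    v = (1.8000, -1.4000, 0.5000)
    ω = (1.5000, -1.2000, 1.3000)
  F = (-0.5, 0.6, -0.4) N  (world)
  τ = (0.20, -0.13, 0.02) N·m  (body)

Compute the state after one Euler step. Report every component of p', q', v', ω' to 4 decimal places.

p' = (0.3720, -2.8560, -0.3800)
q' = (-0.7073, 0.0038, 0.5314, 0.4661)
v' = (1.7800, -1.3760, 0.4840)
ω' = (1.7099, -1.1718, 1.3365)

linear accel F/m = (-0.5000, 0.6000, -0.4000)
new position p' = (0.3720, -2.8560, -0.3800)
new velocity v' = (1.7800, -1.3760, 0.4840)
(τ − ω×Iω)/I = (5.2480, 0.7042, 0.9125)
new body rate ω' = (1.7099, -1.1718, 1.3365)
2q̇ = q⊗(0,ω) = (-0.0500000, 0.1893395, 1.5985284, -1.6692391)
q + ½dt·q⊗(0,ω), renormalized = (-0.7073, 0.0038, 0.5314, 0.4661)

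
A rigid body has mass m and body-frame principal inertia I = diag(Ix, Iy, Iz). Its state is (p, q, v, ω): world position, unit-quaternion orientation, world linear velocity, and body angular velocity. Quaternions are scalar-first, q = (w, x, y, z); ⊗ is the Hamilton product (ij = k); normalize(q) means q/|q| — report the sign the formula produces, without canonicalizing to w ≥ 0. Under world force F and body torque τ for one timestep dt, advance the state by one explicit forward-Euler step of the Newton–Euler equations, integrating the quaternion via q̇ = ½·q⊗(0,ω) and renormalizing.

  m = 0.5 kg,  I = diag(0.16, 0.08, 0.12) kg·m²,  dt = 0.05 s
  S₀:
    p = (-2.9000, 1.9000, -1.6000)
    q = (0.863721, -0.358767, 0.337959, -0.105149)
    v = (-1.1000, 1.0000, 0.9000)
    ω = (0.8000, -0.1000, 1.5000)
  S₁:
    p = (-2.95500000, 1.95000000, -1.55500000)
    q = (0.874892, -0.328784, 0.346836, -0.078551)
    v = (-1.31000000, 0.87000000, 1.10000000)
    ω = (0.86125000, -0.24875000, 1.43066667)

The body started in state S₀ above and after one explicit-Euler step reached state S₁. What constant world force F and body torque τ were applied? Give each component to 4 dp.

F = (-2.1000, -1.3000, 2.0000)
τ = (0.1900, -0.1900, -0.1600)

velocity change Δv = (-0.21000000, -0.13000000, 0.20000000)
m·(v₁−v₀)/dt = (-2.1000, -1.3000, 2.0000)
rate change Δω = (0.06125000, -0.14875000, -0.06933333)
gyro term ω₀×Iω₀ = (-0.0060, 0.0480, 0.0064)
I·α + gyro = (0.1900, -0.1900, -0.1600)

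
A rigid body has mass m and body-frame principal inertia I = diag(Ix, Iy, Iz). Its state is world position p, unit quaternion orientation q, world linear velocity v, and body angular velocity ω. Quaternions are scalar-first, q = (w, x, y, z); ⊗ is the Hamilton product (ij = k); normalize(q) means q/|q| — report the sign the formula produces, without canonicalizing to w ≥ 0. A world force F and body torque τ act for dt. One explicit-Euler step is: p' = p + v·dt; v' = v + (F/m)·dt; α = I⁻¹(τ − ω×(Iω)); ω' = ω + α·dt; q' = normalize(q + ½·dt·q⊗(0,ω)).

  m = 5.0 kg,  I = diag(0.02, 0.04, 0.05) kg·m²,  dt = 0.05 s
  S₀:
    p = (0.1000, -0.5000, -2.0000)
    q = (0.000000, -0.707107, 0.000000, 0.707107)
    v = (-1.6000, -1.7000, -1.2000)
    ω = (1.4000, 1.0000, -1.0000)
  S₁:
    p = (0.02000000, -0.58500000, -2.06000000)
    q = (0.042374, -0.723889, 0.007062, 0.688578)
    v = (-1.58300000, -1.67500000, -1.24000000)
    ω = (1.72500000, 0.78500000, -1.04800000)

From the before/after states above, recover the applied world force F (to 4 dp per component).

v₁ − v₀ = (0.01700000, 0.02500000, -0.04000000)
applied force F = (1.7000, 2.5000, -4.0000)

F = (1.7000, 2.5000, -4.0000)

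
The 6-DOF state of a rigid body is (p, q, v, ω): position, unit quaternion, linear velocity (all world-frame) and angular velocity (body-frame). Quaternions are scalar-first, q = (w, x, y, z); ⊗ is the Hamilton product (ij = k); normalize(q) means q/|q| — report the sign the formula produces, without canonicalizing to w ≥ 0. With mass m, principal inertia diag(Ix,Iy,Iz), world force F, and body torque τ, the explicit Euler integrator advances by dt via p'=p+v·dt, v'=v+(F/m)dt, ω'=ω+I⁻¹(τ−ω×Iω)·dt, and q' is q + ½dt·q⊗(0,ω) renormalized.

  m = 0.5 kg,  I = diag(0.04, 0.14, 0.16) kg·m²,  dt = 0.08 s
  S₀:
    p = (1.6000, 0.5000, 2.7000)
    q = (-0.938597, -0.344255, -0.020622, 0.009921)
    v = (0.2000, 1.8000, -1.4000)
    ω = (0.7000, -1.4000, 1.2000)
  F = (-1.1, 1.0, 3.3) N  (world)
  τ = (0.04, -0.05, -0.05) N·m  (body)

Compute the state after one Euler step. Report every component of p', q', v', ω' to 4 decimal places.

a = (-2.2000, 2.0000, 6.6000)
new position p' = (1.6160, 0.6440, 2.5880)
v' = v + a·dt = (0.0240, 1.9600, -0.8720)
ω×(Iω) gyroscopic = (-0.0336, -0.1008, -0.0980)
α = I⁻¹(τ − ω×Iω) = (1.8400, 0.3629, 0.3000)
ω + α·dt = (0.8472, -1.3710, 1.2240)
Hamilton product q⊗(0,ω) = (0.2002025, -0.6678749, 1.7340865, -0.6299240)
q' = normalize(q + ½dt·q⊗(0,ω)) = (-0.9277, -0.3698, 0.0486, -0.0152)

p' = (1.6160, 0.6440, 2.5880)
q' = (-0.9277, -0.3698, 0.0486, -0.0152)
v' = (0.0240, 1.9600, -0.8720)
ω' = (0.8472, -1.3710, 1.2240)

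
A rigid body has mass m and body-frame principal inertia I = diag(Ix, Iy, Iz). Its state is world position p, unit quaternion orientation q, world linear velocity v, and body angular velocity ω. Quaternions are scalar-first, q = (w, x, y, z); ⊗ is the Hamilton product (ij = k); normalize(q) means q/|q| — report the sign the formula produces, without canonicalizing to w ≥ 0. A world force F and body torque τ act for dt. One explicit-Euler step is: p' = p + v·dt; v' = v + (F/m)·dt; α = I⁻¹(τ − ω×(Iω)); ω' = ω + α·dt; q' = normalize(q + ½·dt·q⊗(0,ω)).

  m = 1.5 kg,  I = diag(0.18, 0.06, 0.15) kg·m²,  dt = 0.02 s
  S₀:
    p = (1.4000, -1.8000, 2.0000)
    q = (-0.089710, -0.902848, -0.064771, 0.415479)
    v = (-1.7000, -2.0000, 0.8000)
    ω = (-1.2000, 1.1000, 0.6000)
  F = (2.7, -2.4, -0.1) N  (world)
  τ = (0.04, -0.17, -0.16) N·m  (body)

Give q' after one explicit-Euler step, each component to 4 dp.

q' = (-0.1023, -0.9066, -0.0653, 0.4042)

2q̇ = q⊗(0,ω) = (-1.2614569, -0.3882375, -0.0555470, -1.1246840)
updated quaternion q' = (-0.1023, -0.9066, -0.0653, 0.4042)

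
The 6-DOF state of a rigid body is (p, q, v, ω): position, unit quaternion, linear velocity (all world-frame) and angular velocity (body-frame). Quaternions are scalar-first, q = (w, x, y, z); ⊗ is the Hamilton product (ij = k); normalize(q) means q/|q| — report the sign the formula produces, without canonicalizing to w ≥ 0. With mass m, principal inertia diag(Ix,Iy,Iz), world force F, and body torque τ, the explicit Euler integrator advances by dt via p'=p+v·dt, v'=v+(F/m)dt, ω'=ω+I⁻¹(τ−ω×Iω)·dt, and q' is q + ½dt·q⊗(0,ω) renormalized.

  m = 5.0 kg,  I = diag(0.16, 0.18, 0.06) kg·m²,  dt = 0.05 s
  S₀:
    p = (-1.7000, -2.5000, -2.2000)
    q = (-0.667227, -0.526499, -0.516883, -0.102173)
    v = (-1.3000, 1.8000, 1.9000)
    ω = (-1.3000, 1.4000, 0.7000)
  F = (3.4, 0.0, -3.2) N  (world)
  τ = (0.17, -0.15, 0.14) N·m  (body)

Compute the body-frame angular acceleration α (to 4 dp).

α = (1.7975, -0.3278, 2.9400)

ω×(Iω) gyroscopic = (-0.1176, -0.0910, -0.0364)
angular accel α = (1.7975, -0.3278, 2.9400)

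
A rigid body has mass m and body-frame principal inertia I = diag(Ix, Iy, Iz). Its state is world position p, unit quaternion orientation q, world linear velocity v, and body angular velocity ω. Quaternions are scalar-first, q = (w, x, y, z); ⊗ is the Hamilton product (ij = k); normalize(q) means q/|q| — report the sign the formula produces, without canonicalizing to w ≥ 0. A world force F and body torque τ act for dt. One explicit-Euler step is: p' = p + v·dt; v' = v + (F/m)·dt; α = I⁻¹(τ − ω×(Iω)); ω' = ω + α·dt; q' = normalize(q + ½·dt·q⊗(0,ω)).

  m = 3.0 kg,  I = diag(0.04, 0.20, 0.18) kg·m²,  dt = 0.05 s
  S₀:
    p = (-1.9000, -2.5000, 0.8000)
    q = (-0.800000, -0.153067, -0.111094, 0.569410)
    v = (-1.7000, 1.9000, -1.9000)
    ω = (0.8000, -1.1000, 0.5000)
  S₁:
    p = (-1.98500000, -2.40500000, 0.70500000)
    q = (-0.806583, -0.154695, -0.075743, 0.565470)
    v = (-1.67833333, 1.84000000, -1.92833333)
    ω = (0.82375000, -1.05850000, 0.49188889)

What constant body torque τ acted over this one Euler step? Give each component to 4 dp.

ω₁ − ω₀ = (0.02375000, 0.04150000, -0.00811111)
applied torque τ = (0.0300, 0.1100, -0.1700)

τ = (0.0300, 0.1100, -0.1700)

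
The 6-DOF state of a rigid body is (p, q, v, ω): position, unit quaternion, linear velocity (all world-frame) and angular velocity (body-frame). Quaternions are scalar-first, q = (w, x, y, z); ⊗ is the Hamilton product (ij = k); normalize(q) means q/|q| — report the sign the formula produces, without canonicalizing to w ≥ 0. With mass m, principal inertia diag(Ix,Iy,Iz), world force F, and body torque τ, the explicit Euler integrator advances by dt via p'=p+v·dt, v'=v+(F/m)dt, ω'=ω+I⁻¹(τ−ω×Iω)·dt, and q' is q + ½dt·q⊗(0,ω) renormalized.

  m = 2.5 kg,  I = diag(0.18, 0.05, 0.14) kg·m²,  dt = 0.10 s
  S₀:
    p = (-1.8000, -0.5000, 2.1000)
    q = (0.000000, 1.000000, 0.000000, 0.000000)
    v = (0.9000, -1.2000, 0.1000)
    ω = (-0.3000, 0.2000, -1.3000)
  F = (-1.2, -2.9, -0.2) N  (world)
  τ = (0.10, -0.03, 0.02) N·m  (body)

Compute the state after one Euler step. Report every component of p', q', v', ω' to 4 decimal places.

p' = (-1.7100, -0.6200, 2.1100)
q' = (0.0150, 0.9977, 0.0649, 0.0100)
v' = (0.8520, -1.3160, 0.0920)
ω' = (-0.2314, 0.1088, -1.2913)

linear accel F/m = (-0.4800, -1.1600, -0.0800)
p' = p + v·dt = (-1.7100, -0.6200, 2.1100)
v' = v + a·dt = (0.8520, -1.3160, 0.0920)
ω×(Iω) gyroscopic = (-0.0234, 0.0156, 0.0078)
angular accel α = (0.6856, -0.9120, 0.0871)
new body rate ω' = (-0.2314, 0.1088, -1.2913)
Hamilton product q⊗(0,ω) = (0.3000000, 0.0000000, 1.3000000, 0.2000000)
updated quaternion q' = (0.0150, 0.9977, 0.0649, 0.0100)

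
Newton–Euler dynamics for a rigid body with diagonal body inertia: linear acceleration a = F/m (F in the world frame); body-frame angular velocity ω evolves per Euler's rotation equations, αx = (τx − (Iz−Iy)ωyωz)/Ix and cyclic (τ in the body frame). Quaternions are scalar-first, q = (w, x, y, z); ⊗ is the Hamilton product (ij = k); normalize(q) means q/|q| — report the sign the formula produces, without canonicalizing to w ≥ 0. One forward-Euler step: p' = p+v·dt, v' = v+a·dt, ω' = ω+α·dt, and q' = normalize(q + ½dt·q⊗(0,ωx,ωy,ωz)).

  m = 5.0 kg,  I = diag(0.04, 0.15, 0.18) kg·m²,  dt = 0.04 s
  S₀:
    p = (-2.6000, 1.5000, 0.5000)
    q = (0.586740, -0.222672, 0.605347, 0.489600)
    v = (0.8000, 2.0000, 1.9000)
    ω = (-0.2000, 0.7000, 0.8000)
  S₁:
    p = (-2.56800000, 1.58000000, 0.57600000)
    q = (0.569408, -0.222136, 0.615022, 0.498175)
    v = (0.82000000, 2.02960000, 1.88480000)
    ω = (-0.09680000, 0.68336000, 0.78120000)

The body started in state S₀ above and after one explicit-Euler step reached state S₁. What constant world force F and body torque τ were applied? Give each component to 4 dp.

rate change Δω = (0.10320000, -0.01664000, -0.01880000)
applied torque τ = (0.1200, -0.0400, -0.1000)
Δv = v₁−v₀ = (0.02000000, 0.02960000, -0.01520000)
F = m·Δv/dt = (2.5000, 3.7000, -1.9000)

F = (2.5000, 3.7000, -1.9000)
τ = (0.1200, -0.0400, -0.1000)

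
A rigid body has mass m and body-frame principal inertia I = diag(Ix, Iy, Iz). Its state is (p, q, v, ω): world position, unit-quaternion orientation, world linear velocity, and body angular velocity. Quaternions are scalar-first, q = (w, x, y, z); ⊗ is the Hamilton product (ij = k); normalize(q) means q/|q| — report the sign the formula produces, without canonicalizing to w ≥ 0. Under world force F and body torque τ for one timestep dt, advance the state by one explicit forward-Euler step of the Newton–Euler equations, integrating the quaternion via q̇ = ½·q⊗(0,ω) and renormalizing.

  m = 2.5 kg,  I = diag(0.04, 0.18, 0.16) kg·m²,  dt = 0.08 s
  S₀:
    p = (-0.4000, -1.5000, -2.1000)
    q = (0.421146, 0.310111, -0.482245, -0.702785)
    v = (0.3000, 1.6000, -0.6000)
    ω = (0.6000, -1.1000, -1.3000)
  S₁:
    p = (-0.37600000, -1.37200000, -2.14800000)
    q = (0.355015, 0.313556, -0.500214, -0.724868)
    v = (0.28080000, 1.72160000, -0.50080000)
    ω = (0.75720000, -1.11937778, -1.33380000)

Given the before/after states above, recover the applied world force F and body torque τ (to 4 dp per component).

velocity change Δv = (-0.01920000, 0.12160000, 0.09920000)
applied force F = (-0.6000, 3.8000, 3.1000)
Δω = ω₁−ω₀ = (0.15720000, -0.01937778, -0.03380000)
precession coupling = (-0.0286, 0.0936, -0.0924)
I·α + gyro = (0.0500, 0.0500, -0.1600)

F = (-0.6000, 3.8000, 3.1000)
τ = (0.0500, 0.0500, -0.1600)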